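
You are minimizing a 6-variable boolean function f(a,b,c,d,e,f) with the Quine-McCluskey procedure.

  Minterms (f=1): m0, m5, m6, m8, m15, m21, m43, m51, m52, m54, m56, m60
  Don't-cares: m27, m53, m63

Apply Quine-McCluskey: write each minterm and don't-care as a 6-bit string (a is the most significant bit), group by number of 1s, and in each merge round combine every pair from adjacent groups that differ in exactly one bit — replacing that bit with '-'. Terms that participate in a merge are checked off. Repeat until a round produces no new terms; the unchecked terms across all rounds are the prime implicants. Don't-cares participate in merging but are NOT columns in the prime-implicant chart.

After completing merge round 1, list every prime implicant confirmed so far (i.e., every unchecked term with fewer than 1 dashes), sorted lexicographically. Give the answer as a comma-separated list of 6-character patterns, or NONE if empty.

[col 0] 000000*, 000101*, 000110, 001000*, 001111, 010101*, 011011, 101011, 110011, 110100*, 110101*, 110110*, 111000*, 111100*, 111111
[col 1] -10101, 0-0101, 00-000, 11-100, 1101-0, 11010-, 111-00
Prime implicants: -10101, 0-0101, 00-000, 000110, 001111, 011011, 101011, 11-100, 110011, 1101-0, 11010-, 111-00, 111111

000110, 001111, 011011, 101011, 110011, 111111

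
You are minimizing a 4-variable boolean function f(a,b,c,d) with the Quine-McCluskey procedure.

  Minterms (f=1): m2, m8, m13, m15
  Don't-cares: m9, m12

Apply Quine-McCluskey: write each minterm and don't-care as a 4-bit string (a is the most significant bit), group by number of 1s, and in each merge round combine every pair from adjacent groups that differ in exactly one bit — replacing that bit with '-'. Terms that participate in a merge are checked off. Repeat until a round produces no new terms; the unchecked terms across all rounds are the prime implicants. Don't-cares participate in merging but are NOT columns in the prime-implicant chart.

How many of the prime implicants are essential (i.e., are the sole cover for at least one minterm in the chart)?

[col 0] 0010, 1000*, 1001*, 1100*, 1101*, 1111*
[col 1] 1-00*, 1-01*, 100-*, 11-1, 110-*
[col 2] 1-0-
Prime implicants: 0010, 1-0-, 11-1
PI chart (minterm → PIs covering it):
  2 | 0010  (sole → essential)
  8 | 1-0-  (sole → essential)
  13 | 1-0-,11-1
  15 | 11-1  (sole → essential)
Essential prime implicants: 0010, 1-0-, 11-1

3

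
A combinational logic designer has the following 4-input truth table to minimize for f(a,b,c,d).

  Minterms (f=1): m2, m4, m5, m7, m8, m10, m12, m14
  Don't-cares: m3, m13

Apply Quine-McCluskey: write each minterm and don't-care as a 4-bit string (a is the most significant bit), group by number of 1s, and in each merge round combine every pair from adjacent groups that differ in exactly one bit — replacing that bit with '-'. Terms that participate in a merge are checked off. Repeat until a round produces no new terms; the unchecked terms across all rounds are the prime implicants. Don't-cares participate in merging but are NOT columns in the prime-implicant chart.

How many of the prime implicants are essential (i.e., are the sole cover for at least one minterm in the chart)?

size-2^0 implicants → 0010(✓)  0011(✓)  0100(✓)  0101(✓)  0111(✓)  1000(✓)  1010(✓)  1100(✓)  1101(✓)  1110(✓)
size-2^1 implicants → -010  -100(✓)  -101(✓)  0-11  001-  01-1  010-(✓)  1-00(✓)  1-10(✓)  10-0(✓)  11-0(✓)  110-(✓)
size-2^2 implicants → -10-  1--0
Unchecked terms (primes): -010, -10-, 0-11, 001-, 01-1, 1--0
Minterm coverage:
  m2 ⊆ -010,001-
  m4 ⊆ -10- [E]
  m5 ⊆ -10-,01-1
  m7 ⊆ 0-11,01-1
  m8 ⊆ 1--0 [E]
  m10 ⊆ -010,1--0
  m12 ⊆ -10-,1--0
  m14 ⊆ 1--0 [E]
E = {-10-, 1--0}

2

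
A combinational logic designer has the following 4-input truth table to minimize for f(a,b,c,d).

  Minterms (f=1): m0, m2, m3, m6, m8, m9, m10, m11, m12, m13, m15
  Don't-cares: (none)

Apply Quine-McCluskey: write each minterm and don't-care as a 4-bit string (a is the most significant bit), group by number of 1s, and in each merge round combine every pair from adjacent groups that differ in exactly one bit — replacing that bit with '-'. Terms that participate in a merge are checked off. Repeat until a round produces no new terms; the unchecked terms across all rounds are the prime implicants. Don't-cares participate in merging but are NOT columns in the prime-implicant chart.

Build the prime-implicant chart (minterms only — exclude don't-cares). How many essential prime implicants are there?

size-2^0 implicants → 0000(✓)  0010(✓)  0011(✓)  0110(✓)  1000(✓)  1001(✓)  1010(✓)  1011(✓)  1100(✓)  1101(✓)  1111(✓)
size-2^1 implicants → -000(✓)  -010(✓)  -011(✓)  0-10  00-0(✓)  001-(✓)  1-00(✓)  1-01(✓)  1-11(✓)  10-0(✓)  10-1(✓)  100-(✓)  101-(✓)  11-1(✓)  110-(✓)
size-2^2 implicants → -0-0  -01-  1--1  1-0-  10--
Unchecked terms (primes): -0-0, -01-, 0-10, 1--1, 1-0-, 10--
Minterm coverage:
  m0 ⊆ -0-0 [E]
  m2 ⊆ -0-0,-01-,0-10
  m3 ⊆ -01- [E]
  m6 ⊆ 0-10 [E]
  m8 ⊆ -0-0,1-0-,10--
  m9 ⊆ 1--1,1-0-,10--
  m10 ⊆ -0-0,-01-,10--
  m11 ⊆ -01-,1--1,10--
  m12 ⊆ 1-0- [E]
  m13 ⊆ 1--1,1-0-
  m15 ⊆ 1--1 [E]
E = {-0-0, -01-, 0-10, 1--1, 1-0-}

5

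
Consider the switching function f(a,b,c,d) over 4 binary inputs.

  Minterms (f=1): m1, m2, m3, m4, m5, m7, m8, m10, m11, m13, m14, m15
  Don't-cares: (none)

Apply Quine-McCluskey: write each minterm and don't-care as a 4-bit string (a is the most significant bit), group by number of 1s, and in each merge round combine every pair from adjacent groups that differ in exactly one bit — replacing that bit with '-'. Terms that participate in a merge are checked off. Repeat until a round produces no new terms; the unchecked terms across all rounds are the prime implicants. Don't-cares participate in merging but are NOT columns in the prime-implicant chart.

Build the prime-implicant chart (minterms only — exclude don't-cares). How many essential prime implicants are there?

6

size-2^0 implicants → 0001(✓)  0010(✓)  0011(✓)  0100(✓)  0101(✓)  0111(✓)  1000(✓)  1010(✓)  1011(✓)  1101(✓)  1110(✓)  1111(✓)
size-2^1 implicants → -010(✓)  -011(✓)  -101(✓)  -111(✓)  0-01(✓)  0-11(✓)  00-1(✓)  001-(✓)  01-1(✓)  010-  1-10(✓)  1-11(✓)  10-0  101-(✓)  11-1(✓)  111-(✓)
size-2^2 implicants → --11  -01-  -1-1  0--1  1-1-
Unchecked terms (primes): --11, -01-, -1-1, 0--1, 010-, 1-1-, 10-0
Minterm coverage:
  m1 ⊆ 0--1 [E]
  m2 ⊆ -01- [E]
  m3 ⊆ --11,-01-,0--1
  m4 ⊆ 010- [E]
  m5 ⊆ -1-1,0--1,010-
  m7 ⊆ --11,-1-1,0--1
  m8 ⊆ 10-0 [E]
  m10 ⊆ -01-,1-1-,10-0
  m11 ⊆ --11,-01-,1-1-
  m13 ⊆ -1-1 [E]
  m14 ⊆ 1-1- [E]
  m15 ⊆ --11,-1-1,1-1-
E = {-01-, -1-1, 0--1, 010-, 1-1-, 10-0}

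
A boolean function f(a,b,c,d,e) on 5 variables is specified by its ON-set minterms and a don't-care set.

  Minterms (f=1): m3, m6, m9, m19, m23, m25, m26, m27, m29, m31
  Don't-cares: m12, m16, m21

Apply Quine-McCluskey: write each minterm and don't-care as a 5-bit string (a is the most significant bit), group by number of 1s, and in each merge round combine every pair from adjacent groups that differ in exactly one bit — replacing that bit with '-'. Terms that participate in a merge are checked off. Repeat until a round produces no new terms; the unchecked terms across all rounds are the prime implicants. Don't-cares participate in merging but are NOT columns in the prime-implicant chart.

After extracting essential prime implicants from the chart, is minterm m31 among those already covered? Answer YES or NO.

NO

Round 0: 00011✓ 00110 01001✓ 01100 10000 10011✓ 10101✓ 10111✓ 11001✓ 11010✓ 11011✓ 11101✓ 11111✓
Round 1: -0011 -1001 1-011✓ 1-101✓ 1-111✓ 10-11✓ 101-1✓ 11-01✓ 11-11✓ 110-1✓ 1101- 111-1✓
Round 2: 1--11 1-1-1 11--1
PIs = {-0011, -1001, 00110, 01100, 1--11, 1-1-1, 10000, 11--1, 1101-}
Coverage chart:
  m3: -0011 ←essential
  m6: 00110 ←essential
  m9: -1001 ←essential
  m19: -0011,1--11
  m23: 1--11,1-1-1
  m25: -1001,11--1
  m26: 1101- ←essential
  m27: 1--11,11--1,1101-
  m29: 1-1-1,11--1
  m31: 1--11,1-1-1,11--1
Essential: -0011, -1001, 00110, 1101-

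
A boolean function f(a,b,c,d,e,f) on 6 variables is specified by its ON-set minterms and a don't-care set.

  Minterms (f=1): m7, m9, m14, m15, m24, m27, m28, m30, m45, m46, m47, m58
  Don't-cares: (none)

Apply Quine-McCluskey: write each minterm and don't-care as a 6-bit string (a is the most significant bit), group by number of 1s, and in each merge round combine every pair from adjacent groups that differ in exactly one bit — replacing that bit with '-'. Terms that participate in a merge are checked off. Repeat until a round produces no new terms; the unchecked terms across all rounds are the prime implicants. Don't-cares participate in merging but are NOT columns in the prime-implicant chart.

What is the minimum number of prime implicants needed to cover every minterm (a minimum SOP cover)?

Round 0: 000111✓ 001001 001110✓ 001111✓ 011000✓ 011011 011100✓ 011110✓ 101101✓ 101110✓ 101111✓ 111010
Round 1: -01110✓ -01111✓ 0-1110 00-111 00111-✓ 011-00 0111-0 1011-1 10111-✓
Round 2: -0111-
PIs = {-0111-, 0-1110, 00-111, 001001, 011-00, 011011, 0111-0, 1011-1, 111010}
Coverage chart:
  m7: 00-111 ←essential
  m9: 001001 ←essential
  m14: -0111-,0-1110
  m15: -0111-,00-111
  m24: 011-00 ←essential
  m27: 011011 ←essential
  m28: 011-00,0111-0
  m30: 0-1110,0111-0
  m45: 1011-1 ←essential
  m46: -0111- ←essential
  m47: -0111-,1011-1
  m58: 111010 ←essential
Essential: -0111-, 00-111, 001001, 011-00, 011011, 1011-1, 111010
Petrick residual → 0-1110
Min cover (8 terms): b'cde + a'cdef' + a'b'def + a'b'cd'e'f + a'bce'f' + a'bcd'ef + ab'cdf + abcd'ef'

8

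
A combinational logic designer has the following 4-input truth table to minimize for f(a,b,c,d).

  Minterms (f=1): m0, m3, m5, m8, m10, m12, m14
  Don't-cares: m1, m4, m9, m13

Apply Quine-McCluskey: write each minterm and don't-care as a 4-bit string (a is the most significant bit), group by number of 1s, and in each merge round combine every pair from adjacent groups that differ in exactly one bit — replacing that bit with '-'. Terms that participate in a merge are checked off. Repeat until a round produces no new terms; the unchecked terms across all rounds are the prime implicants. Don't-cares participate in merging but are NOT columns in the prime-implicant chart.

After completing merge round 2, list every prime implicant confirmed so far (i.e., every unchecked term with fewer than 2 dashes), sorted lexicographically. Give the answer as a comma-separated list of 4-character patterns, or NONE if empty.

size-2^0 implicants → 0000(✓)  0001(✓)  0011(✓)  0100(✓)  0101(✓)  1000(✓)  1001(✓)  1010(✓)  1100(✓)  1101(✓)  1110(✓)
size-2^1 implicants → -000(✓)  -001(✓)  -100(✓)  -101(✓)  0-00(✓)  0-01(✓)  00-1  000-(✓)  010-(✓)  1-00(✓)  1-01(✓)  1-10(✓)  10-0(✓)  100-(✓)  11-0(✓)  110-(✓)
size-2^2 implicants → --00(✓)  --01(✓)  -00-(✓)  -10-(✓)  0-0-(✓)  1--0  1-0-(✓)
size-2^3 implicants → --0-
Unchecked terms (primes): --0-, 00-1, 1--0

00-1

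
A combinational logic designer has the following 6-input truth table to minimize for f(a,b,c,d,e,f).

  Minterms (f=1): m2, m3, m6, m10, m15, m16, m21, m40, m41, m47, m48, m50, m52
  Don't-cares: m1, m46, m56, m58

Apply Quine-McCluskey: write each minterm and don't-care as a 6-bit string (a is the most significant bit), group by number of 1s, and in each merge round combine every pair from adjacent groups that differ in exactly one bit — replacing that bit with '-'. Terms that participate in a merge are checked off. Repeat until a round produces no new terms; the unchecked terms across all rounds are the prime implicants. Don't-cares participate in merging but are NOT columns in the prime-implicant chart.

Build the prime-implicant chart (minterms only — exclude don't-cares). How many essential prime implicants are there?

[col 0] 000001*, 000010*, 000011*, 000110*, 001010*, 001111*, 010000*, 010101, 101000*, 101001*, 101110*, 101111*, 110000*, 110010*, 110100*, 111000*, 111010*
[col 1] -01111, -10000, 00-010, 000-10, 0000-1, 00001-, 1-1000, 10100-, 10111-, 11-000*, 11-010*, 110-00, 1100-0*, 1110-0*
[col 2] 11-0-0
Prime implicants: -01111, -10000, 00-010, 000-10, 0000-1, 00001-, 010101, 1-1000, 10100-, 10111-, 11-0-0, 110-00
PI chart (minterm → PIs covering it):
  2 | 00-010,000-10,00001-
  3 | 0000-1,00001-
  6 | 000-10  (sole → essential)
  10 | 00-010  (sole → essential)
  15 | -01111  (sole → essential)
  16 | -10000  (sole → essential)
  21 | 010101  (sole → essential)
  40 | 1-1000,10100-
  41 | 10100-  (sole → essential)
  47 | -01111,10111-
  48 | -10000,11-0-0,110-00
  50 | 11-0-0  (sole → essential)
  52 | 110-00  (sole → essential)
Essential prime implicants: -01111, -10000, 00-010, 000-10, 010101, 10100-, 11-0-0, 110-00

8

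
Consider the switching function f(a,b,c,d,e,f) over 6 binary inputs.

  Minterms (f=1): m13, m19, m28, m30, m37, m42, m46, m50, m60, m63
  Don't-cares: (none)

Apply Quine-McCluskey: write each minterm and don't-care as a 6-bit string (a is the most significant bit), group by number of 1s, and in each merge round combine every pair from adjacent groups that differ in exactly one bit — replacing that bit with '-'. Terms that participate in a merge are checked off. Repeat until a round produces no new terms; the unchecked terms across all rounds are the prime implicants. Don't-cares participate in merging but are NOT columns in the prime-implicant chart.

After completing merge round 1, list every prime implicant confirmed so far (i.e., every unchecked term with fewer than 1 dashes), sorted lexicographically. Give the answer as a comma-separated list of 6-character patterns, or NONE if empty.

size-2^0 implicants → 001101  010011  011100(✓)  011110(✓)  100101  101010(✓)  101110(✓)  110010  111100(✓)  111111
size-2^1 implicants → -11100  0111-0  101-10
Unchecked terms (primes): -11100, 001101, 010011, 0111-0, 100101, 101-10, 110010, 111111

001101, 010011, 100101, 110010, 111111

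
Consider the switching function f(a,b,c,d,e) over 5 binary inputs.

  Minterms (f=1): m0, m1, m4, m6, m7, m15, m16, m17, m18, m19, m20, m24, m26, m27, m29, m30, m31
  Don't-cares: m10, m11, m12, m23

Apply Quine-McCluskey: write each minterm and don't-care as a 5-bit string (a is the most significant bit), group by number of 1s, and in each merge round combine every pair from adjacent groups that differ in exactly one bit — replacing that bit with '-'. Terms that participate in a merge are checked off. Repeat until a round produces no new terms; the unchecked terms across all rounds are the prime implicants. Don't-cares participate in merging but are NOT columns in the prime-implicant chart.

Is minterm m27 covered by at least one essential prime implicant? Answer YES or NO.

YES

size-2^0 implicants → 00000(✓)  00001(✓)  00100(✓)  00110(✓)  00111(✓)  01010(✓)  01011(✓)  01100(✓)  01111(✓)  10000(✓)  10001(✓)  10010(✓)  10011(✓)  10100(✓)  10111(✓)  11000(✓)  11010(✓)  11011(✓)  11101(✓)  11110(✓)  11111(✓)
size-2^1 implicants → -0000(✓)  -0001(✓)  -0100(✓)  -0111(✓)  -1010(✓)  -1011(✓)  -1111(✓)  0-100  0-111(✓)  00-00(✓)  0000-(✓)  001-0  0011-  01-11(✓)  0101-(✓)  1-000(✓)  1-010(✓)  1-011(✓)  1-111(✓)  10-00(✓)  10-11(✓)  100-0(✓)  100-1(✓)  1000-(✓)  1001-(✓)  11-10(✓)  11-11(✓)  110-0(✓)  1101-(✓)  111-1  1111-(✓)
size-2^2 implicants → --111  -0-00  -000-  -1-11  -101-  1--11  1-0-0  1-01-  100--  11-1-
Unchecked terms (primes): --111, -0-00, -000-, -1-11, -101-, 0-100, 001-0, 0011-, 1--11, 1-0-0, 1-01-, 100--, 11-1-, 111-1
Minterm coverage:
  m0 ⊆ -0-00,-000-
  m1 ⊆ -000- [E]
  m4 ⊆ -0-00,0-100,001-0
  m6 ⊆ 001-0,0011-
  m7 ⊆ --111,0011-
  m15 ⊆ --111,-1-11
  m16 ⊆ -0-00,-000-,1-0-0,100--
  m17 ⊆ -000-,100--
  m18 ⊆ 1-0-0,1-01-,100--
  m19 ⊆ 1--11,1-01-,100--
  m20 ⊆ -0-00 [E]
  m24 ⊆ 1-0-0 [E]
  m26 ⊆ -101-,1-0-0,1-01-,11-1-
  m27 ⊆ -1-11,-101-,1--11,1-01-,11-1-
  m29 ⊆ 111-1 [E]
  m30 ⊆ 11-1- [E]
  m31 ⊆ --111,-1-11,1--11,11-1-,111-1
E = {-0-00, -000-, 1-0-0, 11-1-, 111-1}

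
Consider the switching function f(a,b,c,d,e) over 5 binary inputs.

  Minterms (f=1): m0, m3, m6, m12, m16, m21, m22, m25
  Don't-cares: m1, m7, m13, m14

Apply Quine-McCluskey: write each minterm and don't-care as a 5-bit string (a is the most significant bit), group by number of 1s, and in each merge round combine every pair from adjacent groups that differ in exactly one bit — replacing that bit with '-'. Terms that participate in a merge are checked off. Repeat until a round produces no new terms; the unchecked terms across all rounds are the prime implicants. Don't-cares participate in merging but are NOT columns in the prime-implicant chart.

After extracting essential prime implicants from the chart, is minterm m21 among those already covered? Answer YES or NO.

Round 0: 00000✓ 00001✓ 00011✓ 00110✓ 00111✓ 01100✓ 01101✓ 01110✓ 10000✓ 10101 10110✓ 11001
Round 1: -0000 -0110 0-110 00-11 000-1 0000- 0011- 011-0 0110-
PIs = {-0000, -0110, 0-110, 00-11, 000-1, 0000-, 0011-, 011-0, 0110-, 10101, 11001}
Coverage chart:
  m0: -0000,0000-
  m3: 00-11,000-1
  m6: -0110,0-110,0011-
  m12: 011-0,0110-
  m16: -0000 ←essential
  m21: 10101 ←essential
  m22: -0110 ←essential
  m25: 11001 ←essential
Essential: -0000, -0110, 10101, 11001

YES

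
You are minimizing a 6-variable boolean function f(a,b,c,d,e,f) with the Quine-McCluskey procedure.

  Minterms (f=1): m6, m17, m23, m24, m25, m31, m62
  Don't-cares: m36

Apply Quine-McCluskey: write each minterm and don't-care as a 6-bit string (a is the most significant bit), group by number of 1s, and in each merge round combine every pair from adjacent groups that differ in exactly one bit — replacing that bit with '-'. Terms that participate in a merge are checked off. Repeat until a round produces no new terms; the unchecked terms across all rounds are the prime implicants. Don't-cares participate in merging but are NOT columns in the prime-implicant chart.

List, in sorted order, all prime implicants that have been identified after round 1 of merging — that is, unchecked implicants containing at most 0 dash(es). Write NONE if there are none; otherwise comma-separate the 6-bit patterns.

000110, 100100, 111110

[col 0] 000110, 010001*, 010111*, 011000*, 011001*, 011111*, 100100, 111110
[col 1] 01-001, 01-111, 01100-
Prime implicants: 000110, 01-001, 01-111, 01100-, 100100, 111110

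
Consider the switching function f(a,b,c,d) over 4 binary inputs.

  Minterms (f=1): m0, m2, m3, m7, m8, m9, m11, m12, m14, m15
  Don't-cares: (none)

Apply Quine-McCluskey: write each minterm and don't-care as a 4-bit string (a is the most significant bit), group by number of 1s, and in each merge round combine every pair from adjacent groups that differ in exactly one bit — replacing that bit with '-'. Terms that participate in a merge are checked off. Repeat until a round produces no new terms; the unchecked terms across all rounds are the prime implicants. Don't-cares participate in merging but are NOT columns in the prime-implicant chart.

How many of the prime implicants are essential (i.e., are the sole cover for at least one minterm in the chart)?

size-2^0 implicants → 0000(✓)  0010(✓)  0011(✓)  0111(✓)  1000(✓)  1001(✓)  1011(✓)  1100(✓)  1110(✓)  1111(✓)
size-2^1 implicants → -000  -011(✓)  -111(✓)  0-11(✓)  00-0  001-  1-00  1-11(✓)  10-1  100-  11-0  111-
size-2^2 implicants → --11
Unchecked terms (primes): --11, -000, 00-0, 001-, 1-00, 10-1, 100-, 11-0, 111-
Minterm coverage:
  m0 ⊆ -000,00-0
  m2 ⊆ 00-0,001-
  m3 ⊆ --11,001-
  m7 ⊆ --11 [E]
  m8 ⊆ -000,1-00,100-
  m9 ⊆ 10-1,100-
  m11 ⊆ --11,10-1
  m12 ⊆ 1-00,11-0
  m14 ⊆ 11-0,111-
  m15 ⊆ --11,111-
E = {--11}

1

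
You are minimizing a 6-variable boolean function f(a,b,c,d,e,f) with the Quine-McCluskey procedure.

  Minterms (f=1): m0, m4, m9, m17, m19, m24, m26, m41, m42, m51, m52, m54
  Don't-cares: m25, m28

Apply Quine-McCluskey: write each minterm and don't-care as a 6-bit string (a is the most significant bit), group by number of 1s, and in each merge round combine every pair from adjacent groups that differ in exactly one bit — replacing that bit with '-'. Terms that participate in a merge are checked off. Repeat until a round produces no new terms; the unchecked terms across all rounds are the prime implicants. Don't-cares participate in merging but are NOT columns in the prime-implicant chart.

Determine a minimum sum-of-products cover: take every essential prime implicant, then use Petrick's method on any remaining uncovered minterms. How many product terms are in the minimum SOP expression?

[col 0] 000000*, 000100*, 001001*, 010001*, 010011*, 011000*, 011001*, 011010*, 011100*, 101001*, 101010, 110011*, 110100*, 110110*
[col 1] -01001, -10011, 0-1001, 000-00, 01-001, 0100-1, 011-00, 0110-0, 01100-, 1101-0
Prime implicants: -01001, -10011, 0-1001, 000-00, 01-001, 0100-1, 011-00, 0110-0, 01100-, 101010, 1101-0
PI chart (minterm → PIs covering it):
  0 | 000-00  (sole → essential)
  4 | 000-00  (sole → essential)
  9 | -01001,0-1001
  17 | 01-001,0100-1
  19 | -10011,0100-1
  24 | 011-00,0110-0,01100-
  26 | 0110-0  (sole → essential)
  41 | -01001  (sole → essential)
  42 | 101010  (sole → essential)
  51 | -10011  (sole → essential)
  52 | 1101-0  (sole → essential)
  54 | 1101-0  (sole → essential)
Essential prime implicants: -01001, -10011, 000-00, 0110-0, 101010, 1101-0
Petrick residual → 01-001
Minimum SOP uses 7 PIs: b'cd'e'f + bc'd'ef + a'b'c'e'f' + a'bd'e'f + a'bcd'f' + ab'cd'ef' + abc'df'

7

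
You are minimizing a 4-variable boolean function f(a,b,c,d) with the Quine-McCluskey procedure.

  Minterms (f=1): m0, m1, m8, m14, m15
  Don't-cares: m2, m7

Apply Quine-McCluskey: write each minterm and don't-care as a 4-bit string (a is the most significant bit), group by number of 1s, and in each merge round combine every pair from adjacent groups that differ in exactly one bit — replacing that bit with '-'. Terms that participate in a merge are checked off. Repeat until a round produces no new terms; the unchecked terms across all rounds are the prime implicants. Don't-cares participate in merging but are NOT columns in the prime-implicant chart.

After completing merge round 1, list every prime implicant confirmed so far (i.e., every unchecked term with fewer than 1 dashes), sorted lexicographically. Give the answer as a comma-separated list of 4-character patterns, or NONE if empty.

[col 0] 0000*, 0001*, 0010*, 0111*, 1000*, 1110*, 1111*
[col 1] -000, -111, 00-0, 000-, 111-
Prime implicants: -000, -111, 00-0, 000-, 111-

NONE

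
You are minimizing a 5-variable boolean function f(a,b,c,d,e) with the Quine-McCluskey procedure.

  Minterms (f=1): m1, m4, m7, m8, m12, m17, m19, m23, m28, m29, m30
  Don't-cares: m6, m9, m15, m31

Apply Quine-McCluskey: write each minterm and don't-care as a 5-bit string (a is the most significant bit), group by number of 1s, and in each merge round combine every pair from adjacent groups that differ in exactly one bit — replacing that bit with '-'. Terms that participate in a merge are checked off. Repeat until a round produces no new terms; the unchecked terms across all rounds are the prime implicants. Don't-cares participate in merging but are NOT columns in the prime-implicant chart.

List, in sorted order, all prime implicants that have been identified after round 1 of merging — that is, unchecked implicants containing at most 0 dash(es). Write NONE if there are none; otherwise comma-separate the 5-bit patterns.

[col 0] 00001*, 00100*, 00110*, 00111*, 01000*, 01001*, 01100*, 01111*, 10001*, 10011*, 10111*, 11100*, 11101*, 11110*, 11111*
[col 1] -0001, -0111*, -1100, -1111*, 0-001, 0-100, 0-111*, 001-0, 0011-, 01-00, 0100-, 1-111*, 10-11, 100-1, 111-0*, 111-1*, 1110-*, 1111-*
[col 2] --111, 111--
Prime implicants: --111, -0001, -1100, 0-001, 0-100, 001-0, 0011-, 01-00, 0100-, 10-11, 100-1, 111--

NONE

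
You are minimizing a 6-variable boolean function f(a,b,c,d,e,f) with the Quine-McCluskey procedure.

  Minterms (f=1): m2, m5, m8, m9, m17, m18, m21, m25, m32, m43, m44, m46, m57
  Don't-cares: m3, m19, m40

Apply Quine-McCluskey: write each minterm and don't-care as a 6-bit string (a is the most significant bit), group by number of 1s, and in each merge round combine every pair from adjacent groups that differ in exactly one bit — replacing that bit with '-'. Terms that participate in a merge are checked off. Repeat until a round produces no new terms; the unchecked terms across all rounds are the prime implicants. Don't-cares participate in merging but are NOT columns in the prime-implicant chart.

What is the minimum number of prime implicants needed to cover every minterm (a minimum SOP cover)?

size-2^0 implicants → 000010(✓)  000011(✓)  000101(✓)  001000(✓)  001001(✓)  010001(✓)  010010(✓)  010011(✓)  010101(✓)  011001(✓)  100000(✓)  101000(✓)  101011  101100(✓)  101110(✓)  111001(✓)
size-2^1 implicants → -01000  -11001  0-0010(✓)  0-0011(✓)  0-0101  0-1001  00001-(✓)  00100-  01-001  010-01  0100-1  01001-(✓)  10-000  101-00  1011-0
size-2^2 implicants → 0-001-
Unchecked terms (primes): -01000, -11001, 0-001-, 0-0101, 0-1001, 00100-, 01-001, 010-01, 0100-1, 10-000, 101-00, 101011, 1011-0
Minterm coverage:
  m2 ⊆ 0-001- [E]
  m5 ⊆ 0-0101 [E]
  m8 ⊆ -01000,00100-
  m9 ⊆ 0-1001,00100-
  m17 ⊆ 01-001,010-01,0100-1
  m18 ⊆ 0-001- [E]
  m21 ⊆ 0-0101,010-01
  m25 ⊆ -11001,0-1001,01-001
  m32 ⊆ 10-000 [E]
  m43 ⊆ 101011 [E]
  m44 ⊆ 101-00,1011-0
  m46 ⊆ 1011-0 [E]
  m57 ⊆ -11001 [E]
E = {-11001, 0-001-, 0-0101, 10-000, 101011, 1011-0}
Petrick residual → 00100-, 01-001
Cover = bcd'e'f + a'c'd'e + a'c'de'f + a'b'cd'e' + a'bd'e'f + ab'd'e'f' + ab'cd'ef + ab'cdf'  |cover|=8

8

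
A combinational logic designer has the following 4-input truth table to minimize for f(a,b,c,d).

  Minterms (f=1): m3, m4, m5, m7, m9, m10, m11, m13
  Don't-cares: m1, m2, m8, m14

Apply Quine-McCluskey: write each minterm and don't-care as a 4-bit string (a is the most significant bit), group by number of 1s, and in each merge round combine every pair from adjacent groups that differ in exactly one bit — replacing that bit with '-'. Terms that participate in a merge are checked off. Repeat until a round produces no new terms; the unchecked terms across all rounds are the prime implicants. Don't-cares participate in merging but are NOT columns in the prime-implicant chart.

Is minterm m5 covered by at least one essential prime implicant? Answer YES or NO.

Round 0: 0001✓ 0010✓ 0011✓ 0100✓ 0101✓ 0111✓ 1000✓ 1001✓ 1010✓ 1011✓ 1101✓ 1110✓
Round 1: -001✓ -010✓ -011✓ -101✓ 0-01✓ 0-11✓ 00-1✓ 001-✓ 01-1✓ 010- 1-01✓ 1-10 10-0✓ 10-1✓ 100-✓ 101-✓
Round 2: --01 -0-1 -01- 0--1 10--
PIs = {--01, -0-1, -01-, 0--1, 010-, 1-10, 10--}
Coverage chart:
  m3: -0-1,-01-,0--1
  m4: 010- ←essential
  m5: --01,0--1,010-
  m7: 0--1 ←essential
  m9: --01,-0-1,10--
  m10: -01-,1-10,10--
  m11: -0-1,-01-,10--
  m13: --01 ←essential
Essential: --01, 0--1, 010-

YES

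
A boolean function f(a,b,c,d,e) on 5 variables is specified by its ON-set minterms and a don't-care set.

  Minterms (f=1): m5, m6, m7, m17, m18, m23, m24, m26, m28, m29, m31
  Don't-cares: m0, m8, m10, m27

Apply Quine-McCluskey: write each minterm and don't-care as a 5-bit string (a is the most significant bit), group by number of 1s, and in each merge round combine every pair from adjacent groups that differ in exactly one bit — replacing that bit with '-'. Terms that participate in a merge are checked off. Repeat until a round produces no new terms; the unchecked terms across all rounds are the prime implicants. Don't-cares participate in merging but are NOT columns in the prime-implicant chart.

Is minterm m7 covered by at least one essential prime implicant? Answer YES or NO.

size-2^0 implicants → 00000(✓)  00101(✓)  00110(✓)  00111(✓)  01000(✓)  01010(✓)  10001  10010(✓)  10111(✓)  11000(✓)  11010(✓)  11011(✓)  11100(✓)  11101(✓)  11111(✓)
size-2^1 implicants → -0111  -1000(✓)  -1010(✓)  0-000  001-1  0011-  010-0(✓)  1-010  1-111  11-00  11-11  110-0(✓)  1101-  111-1  1110-
size-2^2 implicants → -10-0
Unchecked terms (primes): -0111, -10-0, 0-000, 001-1, 0011-, 1-010, 1-111, 10001, 11-00, 11-11, 1101-, 111-1, 1110-
Minterm coverage:
  m5 ⊆ 001-1 [E]
  m6 ⊆ 0011- [E]
  m7 ⊆ -0111,001-1,0011-
  m17 ⊆ 10001 [E]
  m18 ⊆ 1-010 [E]
  m23 ⊆ -0111,1-111
  m24 ⊆ -10-0,11-00
  m26 ⊆ -10-0,1-010,1101-
  m28 ⊆ 11-00,1110-
  m29 ⊆ 111-1,1110-
  m31 ⊆ 1-111,11-11,111-1
E = {001-1, 0011-, 1-010, 10001}

YES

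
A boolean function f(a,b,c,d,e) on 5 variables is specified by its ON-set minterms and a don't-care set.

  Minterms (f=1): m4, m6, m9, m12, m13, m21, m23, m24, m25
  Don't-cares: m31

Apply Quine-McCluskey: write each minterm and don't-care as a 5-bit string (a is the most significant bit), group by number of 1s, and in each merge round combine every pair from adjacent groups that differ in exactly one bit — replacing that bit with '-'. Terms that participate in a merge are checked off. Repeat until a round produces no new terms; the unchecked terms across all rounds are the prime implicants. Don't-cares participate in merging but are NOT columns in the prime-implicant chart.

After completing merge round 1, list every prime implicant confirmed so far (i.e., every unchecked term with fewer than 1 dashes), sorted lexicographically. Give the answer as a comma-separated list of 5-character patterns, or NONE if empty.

NONE

[col 0] 00100*, 00110*, 01001*, 01100*, 01101*, 10101*, 10111*, 11000*, 11001*, 11111*
[col 1] -1001, 0-100, 001-0, 01-01, 0110-, 1-111, 101-1, 1100-
Prime implicants: -1001, 0-100, 001-0, 01-01, 0110-, 1-111, 101-1, 1100-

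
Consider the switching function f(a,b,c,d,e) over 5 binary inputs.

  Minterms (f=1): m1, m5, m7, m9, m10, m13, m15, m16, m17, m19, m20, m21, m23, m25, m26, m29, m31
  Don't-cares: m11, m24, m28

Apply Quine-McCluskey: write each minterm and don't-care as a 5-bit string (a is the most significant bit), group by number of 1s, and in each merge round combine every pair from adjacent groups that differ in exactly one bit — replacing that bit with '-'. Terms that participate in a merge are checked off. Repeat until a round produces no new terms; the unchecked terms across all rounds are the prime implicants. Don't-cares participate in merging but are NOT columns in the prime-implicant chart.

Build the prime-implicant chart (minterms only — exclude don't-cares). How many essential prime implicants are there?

4

size-2^0 implicants → 00001(✓)  00101(✓)  00111(✓)  01001(✓)  01010(✓)  01011(✓)  01101(✓)  01111(✓)  10000(✓)  10001(✓)  10011(✓)  10100(✓)  10101(✓)  10111(✓)  11000(✓)  11001(✓)  11010(✓)  11100(✓)  11101(✓)  11111(✓)
size-2^1 implicants → -0001(✓)  -0101(✓)  -0111(✓)  -1001(✓)  -1010  -1101(✓)  -1111(✓)  0-001(✓)  0-101(✓)  0-111(✓)  00-01(✓)  001-1(✓)  01-01(✓)  01-11(✓)  010-1(✓)  0101-  011-1(✓)  1-000(✓)  1-001(✓)  1-100(✓)  1-101(✓)  1-111(✓)  10-00(✓)  10-01(✓)  10-11(✓)  100-1(✓)  1000-(✓)  101-1(✓)  1010-(✓)  11-00(✓)  11-01(✓)  110-0  1100-(✓)  111-1(✓)  1110-(✓)
size-2^2 implicants → --001(✓)  --101(✓)  --111(✓)  -0-01(✓)  -01-1(✓)  -1-01(✓)  -11-1(✓)  0--01(✓)  0-1-1(✓)  01--1  1--00(✓)  1--01(✓)  1-00-(✓)  1-1-1(✓)  1-10-(✓)  10--1  10-0-(✓)  11-0-(✓)
size-2^3 implicants → ---01  --1-1  1--0-
Unchecked terms (primes): ---01, --1-1, -1010, 01--1, 0101-, 1--0-, 10--1, 110-0
Minterm coverage:
  m1 ⊆ ---01 [E]
  m5 ⊆ ---01,--1-1
  m7 ⊆ --1-1 [E]
  m9 ⊆ ---01,01--1
  m10 ⊆ -1010,0101-
  m13 ⊆ ---01,--1-1,01--1
  m15 ⊆ --1-1,01--1
  m16 ⊆ 1--0- [E]
  m17 ⊆ ---01,1--0-,10--1
  m19 ⊆ 10--1 [E]
  m20 ⊆ 1--0- [E]
  m21 ⊆ ---01,--1-1,1--0-,10--1
  m23 ⊆ --1-1,10--1
  m25 ⊆ ---01,1--0-
  m26 ⊆ -1010,110-0
  m29 ⊆ ---01,--1-1,1--0-
  m31 ⊆ --1-1 [E]
E = {---01, --1-1, 1--0-, 10--1}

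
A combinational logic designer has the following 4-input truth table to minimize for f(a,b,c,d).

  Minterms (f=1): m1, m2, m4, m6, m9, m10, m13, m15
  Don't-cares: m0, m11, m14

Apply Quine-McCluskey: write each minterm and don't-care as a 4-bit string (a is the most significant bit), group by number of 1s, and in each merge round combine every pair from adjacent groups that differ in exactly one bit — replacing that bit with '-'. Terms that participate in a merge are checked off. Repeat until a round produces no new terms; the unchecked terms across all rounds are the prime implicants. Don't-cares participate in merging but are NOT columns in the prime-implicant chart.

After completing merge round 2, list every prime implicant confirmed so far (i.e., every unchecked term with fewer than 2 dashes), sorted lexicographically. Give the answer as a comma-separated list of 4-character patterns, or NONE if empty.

-001, 000-

size-2^0 implicants → 0000(✓)  0001(✓)  0010(✓)  0100(✓)  0110(✓)  1001(✓)  1010(✓)  1011(✓)  1101(✓)  1110(✓)  1111(✓)
size-2^1 implicants → -001  -010(✓)  -110(✓)  0-00(✓)  0-10(✓)  00-0(✓)  000-  01-0(✓)  1-01(✓)  1-10(✓)  1-11(✓)  10-1(✓)  101-(✓)  11-1(✓)  111-(✓)
size-2^2 implicants → --10  0--0  1--1  1-1-
Unchecked terms (primes): --10, -001, 0--0, 000-, 1--1, 1-1-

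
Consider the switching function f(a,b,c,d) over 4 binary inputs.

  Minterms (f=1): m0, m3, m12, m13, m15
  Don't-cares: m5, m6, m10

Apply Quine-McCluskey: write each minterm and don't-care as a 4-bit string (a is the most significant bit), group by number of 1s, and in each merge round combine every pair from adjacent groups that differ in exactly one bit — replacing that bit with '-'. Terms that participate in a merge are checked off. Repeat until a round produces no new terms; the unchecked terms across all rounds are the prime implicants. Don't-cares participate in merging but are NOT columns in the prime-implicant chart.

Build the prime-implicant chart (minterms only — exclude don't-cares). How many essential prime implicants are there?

Round 0: 0000 0011 0101✓ 0110 1010 1100✓ 1101✓ 1111✓
Round 1: -101 11-1 110-
PIs = {-101, 0000, 0011, 0110, 1010, 11-1, 110-}
Coverage chart:
  m0: 0000 ←essential
  m3: 0011 ←essential
  m12: 110- ←essential
  m13: -101,11-1,110-
  m15: 11-1 ←essential
Essential: 0000, 0011, 11-1, 110-

4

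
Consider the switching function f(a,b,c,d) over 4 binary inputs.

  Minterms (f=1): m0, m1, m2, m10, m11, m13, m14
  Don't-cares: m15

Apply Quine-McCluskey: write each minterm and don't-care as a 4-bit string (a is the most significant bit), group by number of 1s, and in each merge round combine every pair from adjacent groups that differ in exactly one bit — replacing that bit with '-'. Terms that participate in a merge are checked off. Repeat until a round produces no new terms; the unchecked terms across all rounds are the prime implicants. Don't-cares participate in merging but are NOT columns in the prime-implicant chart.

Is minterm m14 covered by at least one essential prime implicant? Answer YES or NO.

Round 0: 0000✓ 0001✓ 0010✓ 1010✓ 1011✓ 1101✓ 1110✓ 1111✓
Round 1: -010 00-0 000- 1-10✓ 1-11✓ 101-✓ 11-1 111-✓
Round 2: 1-1-
PIs = {-010, 00-0, 000-, 1-1-, 11-1}
Coverage chart:
  m0: 00-0,000-
  m1: 000- ←essential
  m2: -010,00-0
  m10: -010,1-1-
  m11: 1-1- ←essential
  m13: 11-1 ←essential
  m14: 1-1- ←essential
Essential: 000-, 1-1-, 11-1

YES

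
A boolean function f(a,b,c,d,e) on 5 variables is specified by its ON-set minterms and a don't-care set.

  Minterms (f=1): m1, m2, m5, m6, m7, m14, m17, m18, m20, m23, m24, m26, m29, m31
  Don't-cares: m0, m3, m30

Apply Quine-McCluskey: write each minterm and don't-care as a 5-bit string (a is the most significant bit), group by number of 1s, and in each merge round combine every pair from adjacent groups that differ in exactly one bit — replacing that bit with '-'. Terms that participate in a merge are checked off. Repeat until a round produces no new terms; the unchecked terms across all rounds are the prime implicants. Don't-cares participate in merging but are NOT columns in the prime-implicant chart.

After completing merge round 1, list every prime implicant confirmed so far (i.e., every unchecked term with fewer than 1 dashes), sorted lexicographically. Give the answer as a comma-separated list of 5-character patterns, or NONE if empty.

10100

[col 0] 00000*, 00001*, 00010*, 00011*, 00101*, 00110*, 00111*, 01110*, 10001*, 10010*, 10100, 10111*, 11000*, 11010*, 11101*, 11110*, 11111*
[col 1] -0001, -0010, -0111, -1110, 0-110, 00-01*, 00-10*, 00-11*, 000-0*, 000-1*, 0000-*, 0001-*, 001-1*, 0011-*, 1-010, 1-111, 11-10, 110-0, 111-1, 1111-
[col 2] 00--1, 00-1-, 000--
Prime implicants: -0001, -0010, -0111, -1110, 0-110, 00--1, 00-1-, 000--, 1-010, 1-111, 10100, 11-10, 110-0, 111-1, 1111-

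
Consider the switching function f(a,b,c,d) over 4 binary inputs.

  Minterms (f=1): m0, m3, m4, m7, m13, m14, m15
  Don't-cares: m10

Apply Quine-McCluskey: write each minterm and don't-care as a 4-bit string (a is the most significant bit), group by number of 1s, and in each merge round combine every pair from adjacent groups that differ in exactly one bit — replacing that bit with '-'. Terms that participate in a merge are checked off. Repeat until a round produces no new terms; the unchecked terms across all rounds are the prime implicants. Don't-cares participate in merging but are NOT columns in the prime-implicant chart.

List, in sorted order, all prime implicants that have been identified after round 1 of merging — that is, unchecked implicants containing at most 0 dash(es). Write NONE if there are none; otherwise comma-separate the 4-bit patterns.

NONE

Round 0: 0000✓ 0011✓ 0100✓ 0111✓ 1010✓ 1101✓ 1110✓ 1111✓
Round 1: -111 0-00 0-11 1-10 11-1 111-
PIs = {-111, 0-00, 0-11, 1-10, 11-1, 111-}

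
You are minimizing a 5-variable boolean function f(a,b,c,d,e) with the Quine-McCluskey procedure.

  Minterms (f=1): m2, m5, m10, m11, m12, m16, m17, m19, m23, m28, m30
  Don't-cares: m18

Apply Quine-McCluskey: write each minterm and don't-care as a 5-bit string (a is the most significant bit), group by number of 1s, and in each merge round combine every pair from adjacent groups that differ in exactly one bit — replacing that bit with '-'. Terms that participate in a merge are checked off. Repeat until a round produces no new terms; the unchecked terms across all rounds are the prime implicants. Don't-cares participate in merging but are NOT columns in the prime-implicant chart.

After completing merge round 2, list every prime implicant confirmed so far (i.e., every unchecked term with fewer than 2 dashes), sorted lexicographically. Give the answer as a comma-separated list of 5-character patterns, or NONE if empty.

-0010, -1100, 0-010, 00101, 0101-, 10-11, 111-0

Round 0: 00010✓ 00101 01010✓ 01011✓ 01100✓ 10000✓ 10001✓ 10010✓ 10011✓ 10111✓ 11100✓ 11110✓
Round 1: -0010 -1100 0-010 0101- 10-11 100-0✓ 100-1✓ 1000-✓ 1001-✓ 111-0
Round 2: 100--
PIs = {-0010, -1100, 0-010, 00101, 0101-, 10-11, 100--, 111-0}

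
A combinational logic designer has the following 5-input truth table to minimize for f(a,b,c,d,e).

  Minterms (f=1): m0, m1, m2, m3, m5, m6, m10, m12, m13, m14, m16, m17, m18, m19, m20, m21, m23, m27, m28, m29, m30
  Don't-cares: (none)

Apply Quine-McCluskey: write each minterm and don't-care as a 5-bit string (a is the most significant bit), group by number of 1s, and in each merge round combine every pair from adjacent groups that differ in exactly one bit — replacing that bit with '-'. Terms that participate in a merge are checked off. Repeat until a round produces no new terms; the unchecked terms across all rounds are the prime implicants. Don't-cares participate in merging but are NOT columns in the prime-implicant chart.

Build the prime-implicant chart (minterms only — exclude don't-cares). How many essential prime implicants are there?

5

size-2^0 implicants → 00000(✓)  00001(✓)  00010(✓)  00011(✓)  00101(✓)  00110(✓)  01010(✓)  01100(✓)  01101(✓)  01110(✓)  10000(✓)  10001(✓)  10010(✓)  10011(✓)  10100(✓)  10101(✓)  10111(✓)  11011(✓)  11100(✓)  11101(✓)  11110(✓)
size-2^1 implicants → -0000(✓)  -0001(✓)  -0010(✓)  -0011(✓)  -0101(✓)  -1100(✓)  -1101(✓)  -1110(✓)  0-010(✓)  0-101(✓)  0-110(✓)  00-01(✓)  00-10(✓)  000-0(✓)  000-1(✓)  0000-(✓)  0001-(✓)  01-10(✓)  011-0(✓)  0110-(✓)  1-011  1-100(✓)  1-101(✓)  10-00(✓)  10-01(✓)  10-11(✓)  100-0(✓)  100-1(✓)  1000-(✓)  1001-(✓)  101-1(✓)  1010-(✓)  111-0(✓)  1110-(✓)
size-2^2 implicants → --101  -0-01  -00-0(✓)  -00-1(✓)  -000-(✓)  -001-(✓)  -11-0  -110-  0--10  000--(✓)  1-10-  10--1  10-0-  100--(✓)
size-2^3 implicants → -00--
Unchecked terms (primes): --101, -0-01, -00--, -11-0, -110-, 0--10, 1-011, 1-10-, 10--1, 10-0-
Minterm coverage:
  m0 ⊆ -00-- [E]
  m1 ⊆ -0-01,-00--
  m2 ⊆ -00--,0--10
  m3 ⊆ -00-- [E]
  m5 ⊆ --101,-0-01
  m6 ⊆ 0--10 [E]
  m10 ⊆ 0--10 [E]
  m12 ⊆ -11-0,-110-
  m13 ⊆ --101,-110-
  m14 ⊆ -11-0,0--10
  m16 ⊆ -00--,10-0-
  m17 ⊆ -0-01,-00--,10--1,10-0-
  m18 ⊆ -00-- [E]
  m19 ⊆ -00--,1-011,10--1
  m20 ⊆ 1-10-,10-0-
  m21 ⊆ --101,-0-01,1-10-,10--1,10-0-
  m23 ⊆ 10--1 [E]
  m27 ⊆ 1-011 [E]
  m28 ⊆ -11-0,-110-,1-10-
  m29 ⊆ --101,-110-,1-10-
  m30 ⊆ -11-0 [E]
E = {-00--, -11-0, 0--10, 1-011, 10--1}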